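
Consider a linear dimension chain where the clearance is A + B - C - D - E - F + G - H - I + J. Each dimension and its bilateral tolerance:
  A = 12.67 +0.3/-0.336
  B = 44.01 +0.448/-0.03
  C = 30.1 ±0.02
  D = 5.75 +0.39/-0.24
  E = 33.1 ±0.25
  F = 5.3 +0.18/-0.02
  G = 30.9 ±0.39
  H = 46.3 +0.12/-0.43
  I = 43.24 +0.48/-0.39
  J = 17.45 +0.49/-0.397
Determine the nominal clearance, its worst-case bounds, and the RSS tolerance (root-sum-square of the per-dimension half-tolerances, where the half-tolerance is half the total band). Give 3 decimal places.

Stack each dimension's contribution:
  +A: nom +12.670 → Σnom=12.670; wc +0.300/-0.336 → slack +0.300/-0.336; half-tol=0.318, Σhalf²=0.101124
  +B: nom +44.010 → Σnom=56.680; wc +0.448/-0.030 → slack +0.748/-0.366; half-tol=0.239, Σhalf²=0.158245
  -C: nom -30.100 → Σnom=26.580; wc +0.020/-0.020 → slack +0.768/-0.386; half-tol=0.020, Σhalf²=0.158645
  -D: nom -5.750 → Σnom=20.830; wc +0.240/-0.390 → slack +1.008/-0.776; half-tol=0.315, Σhalf²=0.257870
  -E: nom -33.100 → Σnom=-12.270; wc +0.250/-0.250 → slack +1.258/-1.026; half-tol=0.250, Σhalf²=0.320370
  -F: nom -5.300 → Σnom=-17.570; wc +0.020/-0.180 → slack +1.278/-1.206; half-tol=0.100, Σhalf²=0.330370
  +G: nom +30.900 → Σnom=13.330; wc +0.390/-0.390 → slack +1.668/-1.596; half-tol=0.390, Σhalf²=0.482470
  -H: nom -46.300 → Σnom=-32.970; wc +0.430/-0.120 → slack +2.098/-1.716; half-tol=0.275, Σhalf²=0.558095
  -I: nom -43.240 → Σnom=-76.210; wc +0.390/-0.480 → slack +2.488/-2.196; half-tol=0.435, Σhalf²=0.747320
  +J: nom +17.450 → Σnom=-58.760; wc +0.490/-0.397 → slack +2.978/-2.593; half-tol=0.444, Σhalf²=0.944012
Nominal = -58.760. Worst-case = [-58.760 - 2.593, -58.760 + 2.978] = [-61.353, -55.782]. RSS = √0.944012 = 0.972.

nominal=-58.760 wc=[-61.353,-55.782] rss=0.972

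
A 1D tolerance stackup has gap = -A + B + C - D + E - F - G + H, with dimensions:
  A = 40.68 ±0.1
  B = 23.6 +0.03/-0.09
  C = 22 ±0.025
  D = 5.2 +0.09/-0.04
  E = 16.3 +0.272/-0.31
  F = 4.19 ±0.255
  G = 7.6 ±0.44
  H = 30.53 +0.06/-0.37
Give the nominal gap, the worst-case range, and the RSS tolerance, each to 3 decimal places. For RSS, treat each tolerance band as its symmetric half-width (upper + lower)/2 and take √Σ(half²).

Stack each dimension's contribution:
  -A: nom -40.680 → Σnom=-40.680; wc +0.100/-0.100 → slack +0.100/-0.100; half-tol=0.100, Σhalf²=0.010000
  +B: nom +23.600 → Σnom=-17.080; wc +0.030/-0.090 → slack +0.130/-0.190; half-tol=0.060, Σhalf²=0.013600
  +C: nom +22.000 → Σnom=4.920; wc +0.025/-0.025 → slack +0.155/-0.215; half-tol=0.025, Σhalf²=0.014225
  -D: nom -5.200 → Σnom=-0.280; wc +0.040/-0.090 → slack +0.195/-0.305; half-tol=0.065, Σhalf²=0.018450
  +E: nom +16.300 → Σnom=16.020; wc +0.272/-0.310 → slack +0.467/-0.615; half-tol=0.291, Σhalf²=0.103131
  -F: nom -4.190 → Σnom=11.830; wc +0.255/-0.255 → slack +0.722/-0.870; half-tol=0.255, Σhalf²=0.168156
  -G: nom -7.600 → Σnom=4.230; wc +0.440/-0.440 → slack +1.162/-1.310; half-tol=0.440, Σhalf²=0.361756
  +H: nom +30.530 → Σnom=34.760; wc +0.060/-0.370 → slack +1.222/-1.680; half-tol=0.215, Σhalf²=0.407981
Nominal = 34.760. Worst-case = [34.760 - 1.680, 34.760 + 1.222] = [33.080, 35.982]. RSS = √0.407981 = 0.639.

nominal=34.760 wc=[33.080,35.982] rss=0.639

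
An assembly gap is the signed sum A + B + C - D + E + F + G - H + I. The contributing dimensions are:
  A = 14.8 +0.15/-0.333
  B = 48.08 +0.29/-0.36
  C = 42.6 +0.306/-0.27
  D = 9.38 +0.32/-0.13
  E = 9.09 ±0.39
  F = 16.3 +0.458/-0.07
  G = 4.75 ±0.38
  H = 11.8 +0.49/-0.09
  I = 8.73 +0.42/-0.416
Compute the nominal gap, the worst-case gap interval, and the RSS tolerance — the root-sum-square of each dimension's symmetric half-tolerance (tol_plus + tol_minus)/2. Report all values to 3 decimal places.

Stack each dimension's contribution:
  +A: nom +14.800 → Σnom=14.800; wc +0.150/-0.333 → slack +0.150/-0.333; half-tol=0.241, Σhalf²=0.058322
  +B: nom +48.080 → Σnom=62.880; wc +0.290/-0.360 → slack +0.440/-0.693; half-tol=0.325, Σhalf²=0.163947
  +C: nom +42.600 → Σnom=105.480; wc +0.306/-0.270 → slack +0.746/-0.963; half-tol=0.288, Σhalf²=0.246891
  -D: nom -9.380 → Σnom=96.100; wc +0.130/-0.320 → slack +0.876/-1.283; half-tol=0.225, Σhalf²=0.297516
  +E: nom +9.090 → Σnom=105.190; wc +0.390/-0.390 → slack +1.266/-1.673; half-tol=0.390, Σhalf²=0.449616
  +F: nom +16.300 → Σnom=121.490; wc +0.458/-0.070 → slack +1.724/-1.743; half-tol=0.264, Σhalf²=0.519312
  +G: nom +4.750 → Σnom=126.240; wc +0.380/-0.380 → slack +2.104/-2.123; half-tol=0.380, Σhalf²=0.663712
  -H: nom -11.800 → Σnom=114.440; wc +0.090/-0.490 → slack +2.194/-2.613; half-tol=0.290, Σhalf²=0.747812
  +I: nom +8.730 → Σnom=123.170; wc +0.420/-0.416 → slack +2.614/-3.029; half-tol=0.418, Σhalf²=0.922536
Nominal = 123.170. Worst-case = [123.170 - 3.029, 123.170 + 2.614] = [120.141, 125.784]. RSS = √0.922536 = 0.960.

nominal=123.170 wc=[120.141,125.784] rss=0.960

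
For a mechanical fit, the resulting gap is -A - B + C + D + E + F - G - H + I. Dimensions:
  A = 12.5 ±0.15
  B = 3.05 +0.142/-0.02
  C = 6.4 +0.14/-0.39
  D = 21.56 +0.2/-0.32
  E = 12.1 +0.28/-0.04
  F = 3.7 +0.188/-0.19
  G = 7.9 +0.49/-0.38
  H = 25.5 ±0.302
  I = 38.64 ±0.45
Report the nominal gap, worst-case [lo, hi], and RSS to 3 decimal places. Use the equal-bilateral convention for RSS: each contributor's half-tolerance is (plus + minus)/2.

Stack each dimension's contribution:
  -A: nom -12.500 → Σnom=-12.500; wc +0.150/-0.150 → slack +0.150/-0.150; half-tol=0.150, Σhalf²=0.022500
  -B: nom -3.050 → Σnom=-15.550; wc +0.020/-0.142 → slack +0.170/-0.292; half-tol=0.081, Σhalf²=0.029061
  +C: nom +6.400 → Σnom=-9.150; wc +0.140/-0.390 → slack +0.310/-0.682; half-tol=0.265, Σhalf²=0.099286
  +D: nom +21.560 → Σnom=12.410; wc +0.200/-0.320 → slack +0.510/-1.002; half-tol=0.260, Σhalf²=0.166886
  +E: nom +12.100 → Σnom=24.510; wc +0.280/-0.040 → slack +0.790/-1.042; half-tol=0.160, Σhalf²=0.192486
  +F: nom +3.700 → Σnom=28.210; wc +0.188/-0.190 → slack +0.978/-1.232; half-tol=0.189, Σhalf²=0.228207
  -G: nom -7.900 → Σnom=20.310; wc +0.380/-0.490 → slack +1.358/-1.722; half-tol=0.435, Σhalf²=0.417432
  -H: nom -25.500 → Σnom=-5.190; wc +0.302/-0.302 → slack +1.660/-2.024; half-tol=0.302, Σhalf²=0.508636
  +I: nom +38.640 → Σnom=33.450; wc +0.450/-0.450 → slack +2.110/-2.474; half-tol=0.450, Σhalf²=0.711136
Nominal = 33.450. Worst-case = [33.450 - 2.474, 33.450 + 2.110] = [30.976, 35.560]. RSS = √0.711136 = 0.843.

nominal=33.450 wc=[30.976,35.560] rss=0.843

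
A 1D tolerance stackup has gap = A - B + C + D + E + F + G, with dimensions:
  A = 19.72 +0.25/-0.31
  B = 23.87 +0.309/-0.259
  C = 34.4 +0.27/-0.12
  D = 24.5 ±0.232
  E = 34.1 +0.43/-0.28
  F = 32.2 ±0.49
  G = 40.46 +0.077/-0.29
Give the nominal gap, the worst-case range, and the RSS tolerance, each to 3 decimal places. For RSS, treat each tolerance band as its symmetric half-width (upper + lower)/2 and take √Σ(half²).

Stack each dimension's contribution:
  +A: nom +19.720 → Σnom=19.720; wc +0.250/-0.310 → slack +0.250/-0.310; half-tol=0.280, Σhalf²=0.078400
  -B: nom -23.870 → Σnom=-4.150; wc +0.259/-0.309 → slack +0.509/-0.619; half-tol=0.284, Σhalf²=0.159056
  +C: nom +34.400 → Σnom=30.250; wc +0.270/-0.120 → slack +0.779/-0.739; half-tol=0.195, Σhalf²=0.197081
  +D: nom +24.500 → Σnom=54.750; wc +0.232/-0.232 → slack +1.011/-0.971; half-tol=0.232, Σhalf²=0.250905
  +E: nom +34.100 → Σnom=88.850; wc +0.430/-0.280 → slack +1.441/-1.251; half-tol=0.355, Σhalf²=0.376930
  +F: nom +32.200 → Σnom=121.050; wc +0.490/-0.490 → slack +1.931/-1.741; half-tol=0.490, Σhalf²=0.617030
  +G: nom +40.460 → Σnom=161.510; wc +0.077/-0.290 → slack +2.008/-2.031; half-tol=0.183, Σhalf²=0.650702
Nominal = 161.510. Worst-case = [161.510 - 2.031, 161.510 + 2.008] = [159.479, 163.518]. RSS = √0.650702 = 0.807.

nominal=161.510 wc=[159.479,163.518] rss=0.807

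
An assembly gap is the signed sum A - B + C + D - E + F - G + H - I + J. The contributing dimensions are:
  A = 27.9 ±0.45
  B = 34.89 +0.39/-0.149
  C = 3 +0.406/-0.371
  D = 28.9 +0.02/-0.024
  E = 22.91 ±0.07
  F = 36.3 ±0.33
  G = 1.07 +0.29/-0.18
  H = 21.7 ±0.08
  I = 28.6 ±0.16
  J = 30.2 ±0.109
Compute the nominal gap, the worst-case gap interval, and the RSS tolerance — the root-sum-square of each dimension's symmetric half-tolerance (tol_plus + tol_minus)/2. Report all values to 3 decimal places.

Stack each dimension's contribution:
  +A: nom +27.900 → Σnom=27.900; wc +0.450/-0.450 → slack +0.450/-0.450; half-tol=0.450, Σhalf²=0.202500
  -B: nom -34.890 → Σnom=-6.990; wc +0.149/-0.390 → slack +0.599/-0.840; half-tol=0.270, Σhalf²=0.275130
  +C: nom +3.000 → Σnom=-3.990; wc +0.406/-0.371 → slack +1.005/-1.211; half-tol=0.389, Σhalf²=0.426063
  +D: nom +28.900 → Σnom=24.910; wc +0.020/-0.024 → slack +1.025/-1.235; half-tol=0.022, Σhalf²=0.426546
  -E: nom -22.910 → Σnom=2.000; wc +0.070/-0.070 → slack +1.095/-1.305; half-tol=0.070, Σhalf²=0.431447
  +F: nom +36.300 → Σnom=38.300; wc +0.330/-0.330 → slack +1.425/-1.635; half-tol=0.330, Σhalf²=0.540347
  -G: nom -1.070 → Σnom=37.230; wc +0.180/-0.290 → slack +1.605/-1.925; half-tol=0.235, Σhalf²=0.595572
  +H: nom +21.700 → Σnom=58.930; wc +0.080/-0.080 → slack +1.685/-2.005; half-tol=0.080, Σhalf²=0.601971
  -I: nom -28.600 → Σnom=30.330; wc +0.160/-0.160 → slack +1.845/-2.165; half-tol=0.160, Σhalf²=0.627571
  +J: nom +30.200 → Σnom=60.530; wc +0.109/-0.109 → slack +1.954/-2.274; half-tol=0.109, Σhalf²=0.639452
Nominal = 60.530. Worst-case = [60.530 - 2.274, 60.530 + 1.954] = [58.256, 62.484]. RSS = √0.639452 = 0.800.

nominal=60.530 wc=[58.256,62.484] rss=0.800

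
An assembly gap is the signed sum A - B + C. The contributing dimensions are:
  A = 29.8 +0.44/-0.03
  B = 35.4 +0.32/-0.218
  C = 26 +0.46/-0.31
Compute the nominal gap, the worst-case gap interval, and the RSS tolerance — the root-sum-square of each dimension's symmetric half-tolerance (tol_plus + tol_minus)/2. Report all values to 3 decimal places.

nominal=20.400 wc=[19.740,21.518] rss=0.525

Stack each dimension's contribution:
  +A: nom +29.800 → Σnom=29.800; wc +0.440/-0.030 → slack +0.440/-0.030; half-tol=0.235, Σhalf²=0.055225
  -B: nom -35.400 → Σnom=-5.600; wc +0.218/-0.320 → slack +0.658/-0.350; half-tol=0.269, Σhalf²=0.127586
  +C: nom +26.000 → Σnom=20.400; wc +0.460/-0.310 → slack +1.118/-0.660; half-tol=0.385, Σhalf²=0.275811
Nominal = 20.400. Worst-case = [20.400 - 0.660, 20.400 + 1.118] = [19.740, 21.518]. RSS = √0.275811 = 0.525.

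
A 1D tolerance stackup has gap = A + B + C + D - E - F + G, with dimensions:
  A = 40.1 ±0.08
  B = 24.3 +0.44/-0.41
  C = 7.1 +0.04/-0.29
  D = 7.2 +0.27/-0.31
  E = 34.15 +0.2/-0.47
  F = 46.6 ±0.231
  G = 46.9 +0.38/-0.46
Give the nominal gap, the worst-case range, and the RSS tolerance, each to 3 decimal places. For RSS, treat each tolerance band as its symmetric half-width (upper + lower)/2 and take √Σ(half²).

Stack each dimension's contribution:
  +A: nom +40.100 → Σnom=40.100; wc +0.080/-0.080 → slack +0.080/-0.080; half-tol=0.080, Σhalf²=0.006400
  +B: nom +24.300 → Σnom=64.400; wc +0.440/-0.410 → slack +0.520/-0.490; half-tol=0.425, Σhalf²=0.187025
  +C: nom +7.100 → Σnom=71.500; wc +0.040/-0.290 → slack +0.560/-0.780; half-tol=0.165, Σhalf²=0.214250
  +D: nom +7.200 → Σnom=78.700; wc +0.270/-0.310 → slack +0.830/-1.090; half-tol=0.290, Σhalf²=0.298350
  -E: nom -34.150 → Σnom=44.550; wc +0.470/-0.200 → slack +1.300/-1.290; half-tol=0.335, Σhalf²=0.410575
  -F: nom -46.600 → Σnom=-2.050; wc +0.231/-0.231 → slack +1.531/-1.521; half-tol=0.231, Σhalf²=0.463936
  +G: nom +46.900 → Σnom=44.850; wc +0.380/-0.460 → slack +1.911/-1.981; half-tol=0.420, Σhalf²=0.640336
Nominal = 44.850. Worst-case = [44.850 - 1.981, 44.850 + 1.911] = [42.869, 46.761]. RSS = √0.640336 = 0.800.

nominal=44.850 wc=[42.869,46.761] rss=0.800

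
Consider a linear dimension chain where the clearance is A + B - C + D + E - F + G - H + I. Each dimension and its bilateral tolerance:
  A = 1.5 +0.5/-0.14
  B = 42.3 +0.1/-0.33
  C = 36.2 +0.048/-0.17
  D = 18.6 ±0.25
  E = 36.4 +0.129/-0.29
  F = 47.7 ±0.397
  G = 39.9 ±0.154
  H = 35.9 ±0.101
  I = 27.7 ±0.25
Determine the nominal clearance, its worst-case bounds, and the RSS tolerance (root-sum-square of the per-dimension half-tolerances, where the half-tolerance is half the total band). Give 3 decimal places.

nominal=46.600 wc=[44.640,48.651] rss=0.722

Stack each dimension's contribution:
  +A: nom +1.500 → Σnom=1.500; wc +0.500/-0.140 → slack +0.500/-0.140; half-tol=0.320, Σhalf²=0.102400
  +B: nom +42.300 → Σnom=43.800; wc +0.100/-0.330 → slack +0.600/-0.470; half-tol=0.215, Σhalf²=0.148625
  -C: nom -36.200 → Σnom=7.600; wc +0.170/-0.048 → slack +0.770/-0.518; half-tol=0.109, Σhalf²=0.160506
  +D: nom +18.600 → Σnom=26.200; wc +0.250/-0.250 → slack +1.020/-0.768; half-tol=0.250, Σhalf²=0.223006
  +E: nom +36.400 → Σnom=62.600; wc +0.129/-0.290 → slack +1.149/-1.058; half-tol=0.209, Σhalf²=0.266896
  -F: nom -47.700 → Σnom=14.900; wc +0.397/-0.397 → slack +1.546/-1.455; half-tol=0.397, Σhalf²=0.424505
  +G: nom +39.900 → Σnom=54.800; wc +0.154/-0.154 → slack +1.700/-1.609; half-tol=0.154, Σhalf²=0.448221
  -H: nom -35.900 → Σnom=18.900; wc +0.101/-0.101 → slack +1.801/-1.710; half-tol=0.101, Σhalf²=0.458422
  +I: nom +27.700 → Σnom=46.600; wc +0.250/-0.250 → slack +2.051/-1.960; half-tol=0.250, Σhalf²=0.520922
Nominal = 46.600. Worst-case = [46.600 - 1.960, 46.600 + 2.051] = [44.640, 48.651]. RSS = √0.520922 = 0.722.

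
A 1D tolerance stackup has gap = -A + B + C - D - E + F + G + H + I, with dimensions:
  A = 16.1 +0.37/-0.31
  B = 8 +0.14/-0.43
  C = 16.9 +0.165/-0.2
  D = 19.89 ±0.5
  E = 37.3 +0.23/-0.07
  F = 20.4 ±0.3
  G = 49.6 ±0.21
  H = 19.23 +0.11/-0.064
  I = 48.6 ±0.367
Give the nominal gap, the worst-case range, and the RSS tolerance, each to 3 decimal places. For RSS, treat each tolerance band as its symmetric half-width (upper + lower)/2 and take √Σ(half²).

nominal=89.440 wc=[86.769,91.612] rss=0.883

Stack each dimension's contribution:
  -A: nom -16.100 → Σnom=-16.100; wc +0.310/-0.370 → slack +0.310/-0.370; half-tol=0.340, Σhalf²=0.115600
  +B: nom +8.000 → Σnom=-8.100; wc +0.140/-0.430 → slack +0.450/-0.800; half-tol=0.285, Σhalf²=0.196825
  +C: nom +16.900 → Σnom=8.800; wc +0.165/-0.200 → slack +0.615/-1.000; half-tol=0.182, Σhalf²=0.230131
  -D: nom -19.890 → Σnom=-11.090; wc +0.500/-0.500 → slack +1.115/-1.500; half-tol=0.500, Σhalf²=0.480131
  -E: nom -37.300 → Σnom=-48.390; wc +0.070/-0.230 → slack +1.185/-1.730; half-tol=0.150, Σhalf²=0.502631
  +F: nom +20.400 → Σnom=-27.990; wc +0.300/-0.300 → slack +1.485/-2.030; half-tol=0.300, Σhalf²=0.592631
  +G: nom +49.600 → Σnom=21.610; wc +0.210/-0.210 → slack +1.695/-2.240; half-tol=0.210, Σhalf²=0.636731
  +H: nom +19.230 → Σnom=40.840; wc +0.110/-0.064 → slack +1.805/-2.304; half-tol=0.087, Σhalf²=0.644300
  +I: nom +48.600 → Σnom=89.440; wc +0.367/-0.367 → slack +2.172/-2.671; half-tol=0.367, Σhalf²=0.778989
Nominal = 89.440. Worst-case = [89.440 - 2.671, 89.440 + 2.172] = [86.769, 91.612]. RSS = √0.778989 = 0.883.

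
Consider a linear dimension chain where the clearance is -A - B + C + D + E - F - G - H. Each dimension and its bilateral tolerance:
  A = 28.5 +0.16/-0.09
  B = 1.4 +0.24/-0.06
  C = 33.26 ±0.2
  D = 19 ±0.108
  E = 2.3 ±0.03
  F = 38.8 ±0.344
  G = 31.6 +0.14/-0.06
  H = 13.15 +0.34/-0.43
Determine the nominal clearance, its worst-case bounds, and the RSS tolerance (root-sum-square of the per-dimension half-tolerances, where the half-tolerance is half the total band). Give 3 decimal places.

nominal=-58.890 wc=[-60.452,-57.568] rss=0.606

Stack each dimension's contribution:
  -A: nom -28.500 → Σnom=-28.500; wc +0.090/-0.160 → slack +0.090/-0.160; half-tol=0.125, Σhalf²=0.015625
  -B: nom -1.400 → Σnom=-29.900; wc +0.060/-0.240 → slack +0.150/-0.400; half-tol=0.150, Σhalf²=0.038125
  +C: nom +33.260 → Σnom=3.360; wc +0.200/-0.200 → slack +0.350/-0.600; half-tol=0.200, Σhalf²=0.078125
  +D: nom +19.000 → Σnom=22.360; wc +0.108/-0.108 → slack +0.458/-0.708; half-tol=0.108, Σhalf²=0.089789
  +E: nom +2.300 → Σnom=24.660; wc +0.030/-0.030 → slack +0.488/-0.738; half-tol=0.030, Σhalf²=0.090689
  -F: nom -38.800 → Σnom=-14.140; wc +0.344/-0.344 → slack +0.832/-1.082; half-tol=0.344, Σhalf²=0.209025
  -G: nom -31.600 → Σnom=-45.740; wc +0.060/-0.140 → slack +0.892/-1.222; half-tol=0.100, Σhalf²=0.219025
  -H: nom -13.150 → Σnom=-58.890; wc +0.430/-0.340 → slack +1.322/-1.562; half-tol=0.385, Σhalf²=0.367250
Nominal = -58.890. Worst-case = [-58.890 - 1.562, -58.890 + 1.322] = [-60.452, -57.568]. RSS = √0.367250 = 0.606.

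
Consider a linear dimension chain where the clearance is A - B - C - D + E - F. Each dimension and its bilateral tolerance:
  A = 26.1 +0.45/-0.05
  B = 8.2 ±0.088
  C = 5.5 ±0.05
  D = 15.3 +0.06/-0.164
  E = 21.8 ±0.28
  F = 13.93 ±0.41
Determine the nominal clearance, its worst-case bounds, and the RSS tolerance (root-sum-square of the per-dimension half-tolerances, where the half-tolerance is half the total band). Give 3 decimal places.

Stack each dimension's contribution:
  +A: nom +26.100 → Σnom=26.100; wc +0.450/-0.050 → slack +0.450/-0.050; half-tol=0.250, Σhalf²=0.062500
  -B: nom -8.200 → Σnom=17.900; wc +0.088/-0.088 → slack +0.538/-0.138; half-tol=0.088, Σhalf²=0.070244
  -C: nom -5.500 → Σnom=12.400; wc +0.050/-0.050 → slack +0.588/-0.188; half-tol=0.050, Σhalf²=0.072744
  -D: nom -15.300 → Σnom=-2.900; wc +0.164/-0.060 → slack +0.752/-0.248; half-tol=0.112, Σhalf²=0.085288
  +E: nom +21.800 → Σnom=18.900; wc +0.280/-0.280 → slack +1.032/-0.528; half-tol=0.280, Σhalf²=0.163688
  -F: nom -13.930 → Σnom=4.970; wc +0.410/-0.410 → slack +1.442/-0.938; half-tol=0.410, Σhalf²=0.331788
Nominal = 4.970. Worst-case = [4.970 - 0.938, 4.970 + 1.442] = [4.032, 6.412]. RSS = √0.331788 = 0.576.

nominal=4.970 wc=[4.032,6.412] rss=0.576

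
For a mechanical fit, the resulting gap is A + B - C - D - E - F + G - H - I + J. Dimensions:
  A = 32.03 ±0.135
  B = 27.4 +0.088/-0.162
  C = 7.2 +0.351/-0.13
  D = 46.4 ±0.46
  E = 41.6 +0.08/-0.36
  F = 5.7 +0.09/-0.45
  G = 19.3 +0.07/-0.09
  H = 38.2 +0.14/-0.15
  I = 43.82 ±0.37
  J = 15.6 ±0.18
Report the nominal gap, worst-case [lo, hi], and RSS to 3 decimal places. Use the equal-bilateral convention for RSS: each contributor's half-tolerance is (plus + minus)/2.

Stack each dimension's contribution:
  +A: nom +32.030 → Σnom=32.030; wc +0.135/-0.135 → slack +0.135/-0.135; half-tol=0.135, Σhalf²=0.018225
  +B: nom +27.400 → Σnom=59.430; wc +0.088/-0.162 → slack +0.223/-0.297; half-tol=0.125, Σhalf²=0.033850
  -C: nom -7.200 → Σnom=52.230; wc +0.130/-0.351 → slack +0.353/-0.648; half-tol=0.240, Σhalf²=0.091690
  -D: nom -46.400 → Σnom=5.830; wc +0.460/-0.460 → slack +0.813/-1.108; half-tol=0.460, Σhalf²=0.303290
  -E: nom -41.600 → Σnom=-35.770; wc +0.360/-0.080 → slack +1.173/-1.188; half-tol=0.220, Σhalf²=0.351690
  -F: nom -5.700 → Σnom=-41.470; wc +0.450/-0.090 → slack +1.623/-1.278; half-tol=0.270, Σhalf²=0.424590
  +G: nom +19.300 → Σnom=-22.170; wc +0.070/-0.090 → slack +1.693/-1.368; half-tol=0.080, Σhalf²=0.430990
  -H: nom -38.200 → Σnom=-60.370; wc +0.150/-0.140 → slack +1.843/-1.508; half-tol=0.145, Σhalf²=0.452015
  -I: nom -43.820 → Σnom=-104.190; wc +0.370/-0.370 → slack +2.213/-1.878; half-tol=0.370, Σhalf²=0.588915
  +J: nom +15.600 → Σnom=-88.590; wc +0.180/-0.180 → slack +2.393/-2.058; half-tol=0.180, Σhalf²=0.621315
Nominal = -88.590. Worst-case = [-88.590 - 2.058, -88.590 + 2.393] = [-90.648, -86.197]. RSS = √0.621315 = 0.788.

nominal=-88.590 wc=[-90.648,-86.197] rss=0.788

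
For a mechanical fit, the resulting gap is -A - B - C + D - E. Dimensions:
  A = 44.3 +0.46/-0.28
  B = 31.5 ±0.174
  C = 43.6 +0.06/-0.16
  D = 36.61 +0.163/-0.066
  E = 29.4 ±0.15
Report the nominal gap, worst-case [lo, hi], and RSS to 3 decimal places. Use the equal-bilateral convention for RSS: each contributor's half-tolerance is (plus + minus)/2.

nominal=-112.190 wc=[-113.100,-111.263] rss=0.464

Stack each dimension's contribution:
  -A: nom -44.300 → Σnom=-44.300; wc +0.280/-0.460 → slack +0.280/-0.460; half-tol=0.370, Σhalf²=0.136900
  -B: nom -31.500 → Σnom=-75.800; wc +0.174/-0.174 → slack +0.454/-0.634; half-tol=0.174, Σhalf²=0.167176
  -C: nom -43.600 → Σnom=-119.400; wc +0.160/-0.060 → slack +0.614/-0.694; half-tol=0.110, Σhalf²=0.179276
  +D: nom +36.610 → Σnom=-82.790; wc +0.163/-0.066 → slack +0.777/-0.760; half-tol=0.115, Σhalf²=0.192386
  -E: nom -29.400 → Σnom=-112.190; wc +0.150/-0.150 → slack +0.927/-0.910; half-tol=0.150, Σhalf²=0.214886
Nominal = -112.190. Worst-case = [-112.190 - 0.910, -112.190 + 0.927] = [-113.100, -111.263]. RSS = √0.214886 = 0.464.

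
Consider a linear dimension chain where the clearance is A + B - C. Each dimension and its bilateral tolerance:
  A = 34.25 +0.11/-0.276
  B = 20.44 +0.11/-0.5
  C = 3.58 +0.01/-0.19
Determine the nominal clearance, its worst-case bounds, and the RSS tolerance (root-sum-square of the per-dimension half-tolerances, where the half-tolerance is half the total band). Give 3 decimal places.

nominal=51.110 wc=[50.324,51.520] rss=0.375

Stack each dimension's contribution:
  +A: nom +34.250 → Σnom=34.250; wc +0.110/-0.276 → slack +0.110/-0.276; half-tol=0.193, Σhalf²=0.037249
  +B: nom +20.440 → Σnom=54.690; wc +0.110/-0.500 → slack +0.220/-0.776; half-tol=0.305, Σhalf²=0.130274
  -C: nom -3.580 → Σnom=51.110; wc +0.190/-0.010 → slack +0.410/-0.786; half-tol=0.100, Σhalf²=0.140274
Nominal = 51.110. Worst-case = [51.110 - 0.786, 51.110 + 0.410] = [50.324, 51.520]. RSS = √0.140274 = 0.375.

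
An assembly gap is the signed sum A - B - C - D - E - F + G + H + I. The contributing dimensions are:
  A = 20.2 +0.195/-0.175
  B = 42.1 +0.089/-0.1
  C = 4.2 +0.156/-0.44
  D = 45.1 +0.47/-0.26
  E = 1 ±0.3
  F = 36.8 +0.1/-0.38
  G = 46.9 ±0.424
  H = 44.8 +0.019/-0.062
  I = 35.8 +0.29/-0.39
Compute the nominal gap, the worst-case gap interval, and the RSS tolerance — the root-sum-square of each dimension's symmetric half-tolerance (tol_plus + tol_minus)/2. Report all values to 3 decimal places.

Stack each dimension's contribution:
  +A: nom +20.200 → Σnom=20.200; wc +0.195/-0.175 → slack +0.195/-0.175; half-tol=0.185, Σhalf²=0.034225
  -B: nom -42.100 → Σnom=-21.900; wc +0.100/-0.089 → slack +0.295/-0.264; half-tol=0.095, Σhalf²=0.043155
  -C: nom -4.200 → Σnom=-26.100; wc +0.440/-0.156 → slack +0.735/-0.420; half-tol=0.298, Σhalf²=0.131959
  -D: nom -45.100 → Σnom=-71.200; wc +0.260/-0.470 → slack +0.995/-0.890; half-tol=0.365, Σhalf²=0.265184
  -E: nom -1.000 → Σnom=-72.200; wc +0.300/-0.300 → slack +1.295/-1.190; half-tol=0.300, Σhalf²=0.355184
  -F: nom -36.800 → Σnom=-109.000; wc +0.380/-0.100 → slack +1.675/-1.290; half-tol=0.240, Σhalf²=0.412784
  +G: nom +46.900 → Σnom=-62.100; wc +0.424/-0.424 → slack +2.099/-1.714; half-tol=0.424, Σhalf²=0.592560
  +H: nom +44.800 → Σnom=-17.300; wc +0.019/-0.062 → slack +2.118/-1.776; half-tol=0.041, Σhalf²=0.594201
  +I: nom +35.800 → Σnom=18.500; wc +0.290/-0.390 → slack +2.408/-2.166; half-tol=0.340, Σhalf²=0.709801
Nominal = 18.500. Worst-case = [18.500 - 2.166, 18.500 + 2.408] = [16.334, 20.908]. RSS = √0.709801 = 0.842.

nominal=18.500 wc=[16.334,20.908] rss=0.842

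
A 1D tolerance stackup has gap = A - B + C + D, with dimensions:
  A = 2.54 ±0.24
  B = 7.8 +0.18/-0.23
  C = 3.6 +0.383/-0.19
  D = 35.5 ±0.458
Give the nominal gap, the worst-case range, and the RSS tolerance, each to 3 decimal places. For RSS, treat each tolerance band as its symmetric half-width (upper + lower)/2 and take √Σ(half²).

nominal=33.840 wc=[32.772,35.151] rss=0.626

Stack each dimension's contribution:
  +A: nom +2.540 → Σnom=2.540; wc +0.240/-0.240 → slack +0.240/-0.240; half-tol=0.240, Σhalf²=0.057600
  -B: nom -7.800 → Σnom=-5.260; wc +0.230/-0.180 → slack +0.470/-0.420; half-tol=0.205, Σhalf²=0.099625
  +C: nom +3.600 → Σnom=-1.660; wc +0.383/-0.190 → slack +0.853/-0.610; half-tol=0.286, Σhalf²=0.181707
  +D: nom +35.500 → Σnom=33.840; wc +0.458/-0.458 → slack +1.311/-1.068; half-tol=0.458, Σhalf²=0.391471
Nominal = 33.840. Worst-case = [33.840 - 1.068, 33.840 + 1.311] = [32.772, 35.151]. RSS = √0.391471 = 0.626.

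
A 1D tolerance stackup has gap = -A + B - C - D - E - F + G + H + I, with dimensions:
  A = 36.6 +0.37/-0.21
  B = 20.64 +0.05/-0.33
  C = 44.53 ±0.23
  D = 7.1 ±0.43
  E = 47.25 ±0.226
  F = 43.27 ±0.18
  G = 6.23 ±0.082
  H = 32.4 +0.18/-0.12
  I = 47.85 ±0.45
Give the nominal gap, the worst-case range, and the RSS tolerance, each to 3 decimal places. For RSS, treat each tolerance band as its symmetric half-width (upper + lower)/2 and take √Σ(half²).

Stack each dimension's contribution:
  -A: nom -36.600 → Σnom=-36.600; wc +0.210/-0.370 → slack +0.210/-0.370; half-tol=0.290, Σhalf²=0.084100
  +B: nom +20.640 → Σnom=-15.960; wc +0.050/-0.330 → slack +0.260/-0.700; half-tol=0.190, Σhalf²=0.120200
  -C: nom -44.530 → Σnom=-60.490; wc +0.230/-0.230 → slack +0.490/-0.930; half-tol=0.230, Σhalf²=0.173100
  -D: nom -7.100 → Σnom=-67.590; wc +0.430/-0.430 → slack +0.920/-1.360; half-tol=0.430, Σhalf²=0.358000
  -E: nom -47.250 → Σnom=-114.840; wc +0.226/-0.226 → slack +1.146/-1.586; half-tol=0.226, Σhalf²=0.409076
  -F: nom -43.270 → Σnom=-158.110; wc +0.180/-0.180 → slack +1.326/-1.766; half-tol=0.180, Σhalf²=0.441476
  +G: nom +6.230 → Σnom=-151.880; wc +0.082/-0.082 → slack +1.408/-1.848; half-tol=0.082, Σhalf²=0.448200
  +H: nom +32.400 → Σnom=-119.480; wc +0.180/-0.120 → slack +1.588/-1.968; half-tol=0.150, Σhalf²=0.470700
  +I: nom +47.850 → Σnom=-71.630; wc +0.450/-0.450 → slack +2.038/-2.418; half-tol=0.450, Σhalf²=0.673200
Nominal = -71.630. Worst-case = [-71.630 - 2.418, -71.630 + 2.038] = [-74.048, -69.592]. RSS = √0.673200 = 0.820.

nominal=-71.630 wc=[-74.048,-69.592] rss=0.820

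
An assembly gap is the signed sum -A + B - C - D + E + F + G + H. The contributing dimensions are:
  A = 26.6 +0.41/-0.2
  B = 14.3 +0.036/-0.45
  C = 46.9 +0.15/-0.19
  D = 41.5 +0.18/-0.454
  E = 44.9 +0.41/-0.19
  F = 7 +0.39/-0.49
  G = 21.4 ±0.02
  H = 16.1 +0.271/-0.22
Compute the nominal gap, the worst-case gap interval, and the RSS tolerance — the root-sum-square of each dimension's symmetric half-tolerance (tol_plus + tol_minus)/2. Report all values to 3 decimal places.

nominal=-11.300 wc=[-13.410,-9.329] rss=0.791

Stack each dimension's contribution:
  -A: nom -26.600 → Σnom=-26.600; wc +0.200/-0.410 → slack +0.200/-0.410; half-tol=0.305, Σhalf²=0.093025
  +B: nom +14.300 → Σnom=-12.300; wc +0.036/-0.450 → slack +0.236/-0.860; half-tol=0.243, Σhalf²=0.152074
  -C: nom -46.900 → Σnom=-59.200; wc +0.190/-0.150 → slack +0.426/-1.010; half-tol=0.170, Σhalf²=0.180974
  -D: nom -41.500 → Σnom=-100.700; wc +0.454/-0.180 → slack +0.880/-1.190; half-tol=0.317, Σhalf²=0.281463
  +E: nom +44.900 → Σnom=-55.800; wc +0.410/-0.190 → slack +1.290/-1.380; half-tol=0.300, Σhalf²=0.371463
  +F: nom +7.000 → Σnom=-48.800; wc +0.390/-0.490 → slack +1.680/-1.870; half-tol=0.440, Σhalf²=0.565063
  +G: nom +21.400 → Σnom=-27.400; wc +0.020/-0.020 → slack +1.700/-1.890; half-tol=0.020, Σhalf²=0.565463
  +H: nom +16.100 → Σnom=-11.300; wc +0.271/-0.220 → slack +1.971/-2.110; half-tol=0.245, Σhalf²=0.625733
Nominal = -11.300. Worst-case = [-11.300 - 2.110, -11.300 + 1.971] = [-13.410, -9.329]. RSS = √0.625733 = 0.791.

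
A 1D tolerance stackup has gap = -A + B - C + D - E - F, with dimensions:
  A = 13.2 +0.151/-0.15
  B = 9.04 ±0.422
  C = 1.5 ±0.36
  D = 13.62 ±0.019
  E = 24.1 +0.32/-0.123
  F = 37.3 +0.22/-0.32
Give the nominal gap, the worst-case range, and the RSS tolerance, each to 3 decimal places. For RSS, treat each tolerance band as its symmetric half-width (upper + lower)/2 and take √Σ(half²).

nominal=-53.440 wc=[-54.932,-52.046] rss=0.673

Stack each dimension's contribution:
  -A: nom -13.200 → Σnom=-13.200; wc +0.150/-0.151 → slack +0.150/-0.151; half-tol=0.150, Σhalf²=0.022650
  +B: nom +9.040 → Σnom=-4.160; wc +0.422/-0.422 → slack +0.572/-0.573; half-tol=0.422, Σhalf²=0.200734
  -C: nom -1.500 → Σnom=-5.660; wc +0.360/-0.360 → slack +0.932/-0.933; half-tol=0.360, Σhalf²=0.330334
  +D: nom +13.620 → Σnom=7.960; wc +0.019/-0.019 → slack +0.951/-0.952; half-tol=0.019, Σhalf²=0.330695
  -E: nom -24.100 → Σnom=-16.140; wc +0.123/-0.320 → slack +1.074/-1.272; half-tol=0.222, Σhalf²=0.379757
  -F: nom -37.300 → Σnom=-53.440; wc +0.320/-0.220 → slack +1.394/-1.492; half-tol=0.270, Σhalf²=0.452657
Nominal = -53.440. Worst-case = [-53.440 - 1.492, -53.440 + 1.394] = [-54.932, -52.046]. RSS = √0.452657 = 0.673.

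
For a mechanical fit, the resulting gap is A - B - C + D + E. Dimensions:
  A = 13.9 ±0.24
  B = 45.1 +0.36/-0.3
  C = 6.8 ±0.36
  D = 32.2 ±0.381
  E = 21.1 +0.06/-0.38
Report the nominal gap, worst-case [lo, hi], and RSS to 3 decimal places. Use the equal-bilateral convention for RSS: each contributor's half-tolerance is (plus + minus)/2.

nominal=15.300 wc=[13.579,16.641] rss=0.700

Stack each dimension's contribution:
  +A: nom +13.900 → Σnom=13.900; wc +0.240/-0.240 → slack +0.240/-0.240; half-tol=0.240, Σhalf²=0.057600
  -B: nom -45.100 → Σnom=-31.200; wc +0.300/-0.360 → slack +0.540/-0.600; half-tol=0.330, Σhalf²=0.166500
  -C: nom -6.800 → Σnom=-38.000; wc +0.360/-0.360 → slack +0.900/-0.960; half-tol=0.360, Σhalf²=0.296100
  +D: nom +32.200 → Σnom=-5.800; wc +0.381/-0.381 → slack +1.281/-1.341; half-tol=0.381, Σhalf²=0.441261
  +E: nom +21.100 → Σnom=15.300; wc +0.060/-0.380 → slack +1.341/-1.721; half-tol=0.220, Σhalf²=0.489661
Nominal = 15.300. Worst-case = [15.300 - 1.721, 15.300 + 1.341] = [13.579, 16.641]. RSS = √0.489661 = 0.700.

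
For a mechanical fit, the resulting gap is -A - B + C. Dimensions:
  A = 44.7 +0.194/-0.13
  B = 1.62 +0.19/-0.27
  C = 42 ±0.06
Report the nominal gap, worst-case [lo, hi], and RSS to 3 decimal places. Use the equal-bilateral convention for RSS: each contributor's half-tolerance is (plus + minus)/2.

Stack each dimension's contribution:
  -A: nom -44.700 → Σnom=-44.700; wc +0.130/-0.194 → slack +0.130/-0.194; half-tol=0.162, Σhalf²=0.026244
  -B: nom -1.620 → Σnom=-46.320; wc +0.270/-0.190 → slack +0.400/-0.384; half-tol=0.230, Σhalf²=0.079144
  +C: nom +42.000 → Σnom=-4.320; wc +0.060/-0.060 → slack +0.460/-0.444; half-tol=0.060, Σhalf²=0.082744
Nominal = -4.320. Worst-case = [-4.320 - 0.444, -4.320 + 0.460] = [-4.764, -3.860]. RSS = √0.082744 = 0.288.

nominal=-4.320 wc=[-4.764,-3.860] rss=0.288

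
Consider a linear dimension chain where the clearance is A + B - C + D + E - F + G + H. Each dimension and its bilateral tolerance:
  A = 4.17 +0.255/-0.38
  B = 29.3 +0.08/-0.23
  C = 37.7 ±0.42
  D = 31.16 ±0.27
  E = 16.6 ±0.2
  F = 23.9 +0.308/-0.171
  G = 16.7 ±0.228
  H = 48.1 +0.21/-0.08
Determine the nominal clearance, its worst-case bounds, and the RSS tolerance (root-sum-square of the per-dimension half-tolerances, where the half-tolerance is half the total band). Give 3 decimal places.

Stack each dimension's contribution:
  +A: nom +4.170 → Σnom=4.170; wc +0.255/-0.380 → slack +0.255/-0.380; half-tol=0.318, Σhalf²=0.100806
  +B: nom +29.300 → Σnom=33.470; wc +0.080/-0.230 → slack +0.335/-0.610; half-tol=0.155, Σhalf²=0.124831
  -C: nom -37.700 → Σnom=-4.230; wc +0.420/-0.420 → slack +0.755/-1.030; half-tol=0.420, Σhalf²=0.301231
  +D: nom +31.160 → Σnom=26.930; wc +0.270/-0.270 → slack +1.025/-1.300; half-tol=0.270, Σhalf²=0.374131
  +E: nom +16.600 → Σnom=43.530; wc +0.200/-0.200 → slack +1.225/-1.500; half-tol=0.200, Σhalf²=0.414131
  -F: nom -23.900 → Σnom=19.630; wc +0.171/-0.308 → slack +1.396/-1.808; half-tol=0.239, Σhalf²=0.471491
  +G: nom +16.700 → Σnom=36.330; wc +0.228/-0.228 → slack +1.624/-2.036; half-tol=0.228, Σhalf²=0.523475
  +H: nom +48.100 → Σnom=84.430; wc +0.210/-0.080 → slack +1.834/-2.116; half-tol=0.145, Σhalf²=0.544500
Nominal = 84.430. Worst-case = [84.430 - 2.116, 84.430 + 1.834] = [82.314, 86.264]. RSS = √0.544500 = 0.738.

nominal=84.430 wc=[82.314,86.264] rss=0.738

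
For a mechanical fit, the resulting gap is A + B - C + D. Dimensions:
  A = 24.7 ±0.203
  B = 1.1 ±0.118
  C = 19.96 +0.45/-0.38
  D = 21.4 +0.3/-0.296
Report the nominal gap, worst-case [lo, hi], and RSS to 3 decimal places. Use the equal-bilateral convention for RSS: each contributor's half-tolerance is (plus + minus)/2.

nominal=27.240 wc=[26.173,28.241] rss=0.562

Stack each dimension's contribution:
  +A: nom +24.700 → Σnom=24.700; wc +0.203/-0.203 → slack +0.203/-0.203; half-tol=0.203, Σhalf²=0.041209
  +B: nom +1.100 → Σnom=25.800; wc +0.118/-0.118 → slack +0.321/-0.321; half-tol=0.118, Σhalf²=0.055133
  -C: nom -19.960 → Σnom=5.840; wc +0.380/-0.450 → slack +0.701/-0.771; half-tol=0.415, Σhalf²=0.227358
  +D: nom +21.400 → Σnom=27.240; wc +0.300/-0.296 → slack +1.001/-1.067; half-tol=0.298, Σhalf²=0.316162
Nominal = 27.240. Worst-case = [27.240 - 1.067, 27.240 + 1.001] = [26.173, 28.241]. RSS = √0.316162 = 0.562.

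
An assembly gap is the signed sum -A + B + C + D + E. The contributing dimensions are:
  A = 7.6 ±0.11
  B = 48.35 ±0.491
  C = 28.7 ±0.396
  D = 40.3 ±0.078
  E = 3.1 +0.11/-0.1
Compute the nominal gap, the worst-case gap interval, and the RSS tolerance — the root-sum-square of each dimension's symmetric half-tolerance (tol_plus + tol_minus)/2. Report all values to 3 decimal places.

Stack each dimension's contribution:
  -A: nom -7.600 → Σnom=-7.600; wc +0.110/-0.110 → slack +0.110/-0.110; half-tol=0.110, Σhalf²=0.012100
  +B: nom +48.350 → Σnom=40.750; wc +0.491/-0.491 → slack +0.601/-0.601; half-tol=0.491, Σhalf²=0.253181
  +C: nom +28.700 → Σnom=69.450; wc +0.396/-0.396 → slack +0.997/-0.997; half-tol=0.396, Σhalf²=0.409997
  +D: nom +40.300 → Σnom=109.750; wc +0.078/-0.078 → slack +1.075/-1.075; half-tol=0.078, Σhalf²=0.416081
  +E: nom +3.100 → Σnom=112.850; wc +0.110/-0.100 → slack +1.185/-1.175; half-tol=0.105, Σhalf²=0.427106
Nominal = 112.850. Worst-case = [112.850 - 1.175, 112.850 + 1.185] = [111.675, 114.035]. RSS = √0.427106 = 0.654.

nominal=112.850 wc=[111.675,114.035] rss=0.654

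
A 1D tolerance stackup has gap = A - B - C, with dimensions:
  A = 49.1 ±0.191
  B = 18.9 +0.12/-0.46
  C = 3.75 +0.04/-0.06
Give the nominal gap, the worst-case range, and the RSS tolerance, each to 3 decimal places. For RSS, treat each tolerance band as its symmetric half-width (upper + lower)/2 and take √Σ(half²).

Stack each dimension's contribution:
  +A: nom +49.100 → Σnom=49.100; wc +0.191/-0.191 → slack +0.191/-0.191; half-tol=0.191, Σhalf²=0.036481
  -B: nom -18.900 → Σnom=30.200; wc +0.460/-0.120 → slack +0.651/-0.311; half-tol=0.290, Σhalf²=0.120581
  -C: nom -3.750 → Σnom=26.450; wc +0.060/-0.040 → slack +0.711/-0.351; half-tol=0.050, Σhalf²=0.123081
Nominal = 26.450. Worst-case = [26.450 - 0.351, 26.450 + 0.711] = [26.099, 27.161]. RSS = √0.123081 = 0.351.

nominal=26.450 wc=[26.099,27.161] rss=0.351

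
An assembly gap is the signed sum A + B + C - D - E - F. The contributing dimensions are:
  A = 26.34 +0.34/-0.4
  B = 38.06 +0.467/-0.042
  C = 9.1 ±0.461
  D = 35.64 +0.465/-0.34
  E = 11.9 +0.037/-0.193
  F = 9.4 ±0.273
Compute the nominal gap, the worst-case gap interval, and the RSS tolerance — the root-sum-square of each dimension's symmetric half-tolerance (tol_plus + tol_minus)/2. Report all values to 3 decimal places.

nominal=16.560 wc=[14.882,18.634] rss=0.815

Stack each dimension's contribution:
  +A: nom +26.340 → Σnom=26.340; wc +0.340/-0.400 → slack +0.340/-0.400; half-tol=0.370, Σhalf²=0.136900
  +B: nom +38.060 → Σnom=64.400; wc +0.467/-0.042 → slack +0.807/-0.442; half-tol=0.255, Σhalf²=0.201670
  +C: nom +9.100 → Σnom=73.500; wc +0.461/-0.461 → slack +1.268/-0.903; half-tol=0.461, Σhalf²=0.414191
  -D: nom -35.640 → Σnom=37.860; wc +0.340/-0.465 → slack +1.608/-1.368; half-tol=0.403, Σhalf²=0.576198
  -E: nom -11.900 → Σnom=25.960; wc +0.193/-0.037 → slack +1.801/-1.405; half-tol=0.115, Σhalf²=0.589423
  -F: nom -9.400 → Σnom=16.560; wc +0.273/-0.273 → slack +2.074/-1.678; half-tol=0.273, Σhalf²=0.663952
Nominal = 16.560. Worst-case = [16.560 - 1.678, 16.560 + 2.074] = [14.882, 18.634]. RSS = √0.663952 = 0.815.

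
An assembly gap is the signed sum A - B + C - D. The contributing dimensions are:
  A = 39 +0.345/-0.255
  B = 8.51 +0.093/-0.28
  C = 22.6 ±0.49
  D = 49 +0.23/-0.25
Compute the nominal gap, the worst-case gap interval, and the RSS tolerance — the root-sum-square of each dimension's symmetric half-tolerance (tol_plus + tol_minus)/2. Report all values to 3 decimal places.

nominal=4.090 wc=[3.022,5.455] rss=0.650

Stack each dimension's contribution:
  +A: nom +39.000 → Σnom=39.000; wc +0.345/-0.255 → slack +0.345/-0.255; half-tol=0.300, Σhalf²=0.090000
  -B: nom -8.510 → Σnom=30.490; wc +0.280/-0.093 → slack +0.625/-0.348; half-tol=0.186, Σhalf²=0.124782
  +C: nom +22.600 → Σnom=53.090; wc +0.490/-0.490 → slack +1.115/-0.838; half-tol=0.490, Σhalf²=0.364882
  -D: nom -49.000 → Σnom=4.090; wc +0.250/-0.230 → slack +1.365/-1.068; half-tol=0.240, Σhalf²=0.422482
Nominal = 4.090. Worst-case = [4.090 - 1.068, 4.090 + 1.365] = [3.022, 5.455]. RSS = √0.422482 = 0.650.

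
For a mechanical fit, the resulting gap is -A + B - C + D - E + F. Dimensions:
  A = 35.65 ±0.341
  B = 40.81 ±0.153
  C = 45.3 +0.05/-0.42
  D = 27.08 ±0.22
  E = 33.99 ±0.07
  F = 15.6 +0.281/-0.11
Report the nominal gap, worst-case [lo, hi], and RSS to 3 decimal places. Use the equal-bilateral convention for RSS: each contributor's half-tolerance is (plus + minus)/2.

Stack each dimension's contribution:
  -A: nom -35.650 → Σnom=-35.650; wc +0.341/-0.341 → slack +0.341/-0.341; half-tol=0.341, Σhalf²=0.116281
  +B: nom +40.810 → Σnom=5.160; wc +0.153/-0.153 → slack +0.494/-0.494; half-tol=0.153, Σhalf²=0.139690
  -C: nom -45.300 → Σnom=-40.140; wc +0.420/-0.050 → slack +0.914/-0.544; half-tol=0.235, Σhalf²=0.194915
  +D: nom +27.080 → Σnom=-13.060; wc +0.220/-0.220 → slack +1.134/-0.764; half-tol=0.220, Σhalf²=0.243315
  -E: nom -33.990 → Σnom=-47.050; wc +0.070/-0.070 → slack +1.204/-0.834; half-tol=0.070, Σhalf²=0.248215
  +F: nom +15.600 → Σnom=-31.450; wc +0.281/-0.110 → slack +1.485/-0.944; half-tol=0.196, Σhalf²=0.286435
Nominal = -31.450. Worst-case = [-31.450 - 0.944, -31.450 + 1.485] = [-32.394, -29.965]. RSS = √0.286435 = 0.535.

nominal=-31.450 wc=[-32.394,-29.965] rss=0.535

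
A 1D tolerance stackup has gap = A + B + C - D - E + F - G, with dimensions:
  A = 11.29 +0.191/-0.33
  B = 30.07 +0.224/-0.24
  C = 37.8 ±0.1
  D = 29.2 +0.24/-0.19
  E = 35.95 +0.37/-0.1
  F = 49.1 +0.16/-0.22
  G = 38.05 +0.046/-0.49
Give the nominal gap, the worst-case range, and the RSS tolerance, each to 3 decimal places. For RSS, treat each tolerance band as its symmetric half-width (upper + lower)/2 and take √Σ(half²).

nominal=25.060 wc=[23.514,26.515] rss=0.584

Stack each dimension's contribution:
  +A: nom +11.290 → Σnom=11.290; wc +0.191/-0.330 → slack +0.191/-0.330; half-tol=0.261, Σhalf²=0.067860
  +B: nom +30.070 → Σnom=41.360; wc +0.224/-0.240 → slack +0.415/-0.570; half-tol=0.232, Σhalf²=0.121684
  +C: nom +37.800 → Σnom=79.160; wc +0.100/-0.100 → slack +0.515/-0.670; half-tol=0.100, Σhalf²=0.131684
  -D: nom -29.200 → Σnom=49.960; wc +0.190/-0.240 → slack +0.705/-0.910; half-tol=0.215, Σhalf²=0.177909
  -E: nom -35.950 → Σnom=14.010; wc +0.100/-0.370 → slack +0.805/-1.280; half-tol=0.235, Σhalf²=0.233134
  +F: nom +49.100 → Σnom=63.110; wc +0.160/-0.220 → slack +0.965/-1.500; half-tol=0.190, Σhalf²=0.269234
  -G: nom -38.050 → Σnom=25.060; wc +0.490/-0.046 → slack +1.455/-1.546; half-tol=0.268, Σhalf²=0.341058
Nominal = 25.060. Worst-case = [25.060 - 1.546, 25.060 + 1.455] = [23.514, 26.515]. RSS = √0.341058 = 0.584.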